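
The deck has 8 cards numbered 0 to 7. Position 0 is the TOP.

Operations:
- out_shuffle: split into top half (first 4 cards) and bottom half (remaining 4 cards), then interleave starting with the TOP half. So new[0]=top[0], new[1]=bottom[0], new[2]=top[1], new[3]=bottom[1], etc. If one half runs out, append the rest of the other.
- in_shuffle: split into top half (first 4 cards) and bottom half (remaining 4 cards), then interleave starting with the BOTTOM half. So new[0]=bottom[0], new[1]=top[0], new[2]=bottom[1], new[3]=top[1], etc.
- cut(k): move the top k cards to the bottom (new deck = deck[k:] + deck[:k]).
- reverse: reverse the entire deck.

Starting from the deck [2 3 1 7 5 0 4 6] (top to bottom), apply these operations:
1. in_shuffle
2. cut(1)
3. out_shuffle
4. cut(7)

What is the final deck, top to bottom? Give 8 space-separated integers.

Answer: 5 2 1 0 6 3 7 4

Derivation:
After op 1 (in_shuffle): [5 2 0 3 4 1 6 7]
After op 2 (cut(1)): [2 0 3 4 1 6 7 5]
After op 3 (out_shuffle): [2 1 0 6 3 7 4 5]
After op 4 (cut(7)): [5 2 1 0 6 3 7 4]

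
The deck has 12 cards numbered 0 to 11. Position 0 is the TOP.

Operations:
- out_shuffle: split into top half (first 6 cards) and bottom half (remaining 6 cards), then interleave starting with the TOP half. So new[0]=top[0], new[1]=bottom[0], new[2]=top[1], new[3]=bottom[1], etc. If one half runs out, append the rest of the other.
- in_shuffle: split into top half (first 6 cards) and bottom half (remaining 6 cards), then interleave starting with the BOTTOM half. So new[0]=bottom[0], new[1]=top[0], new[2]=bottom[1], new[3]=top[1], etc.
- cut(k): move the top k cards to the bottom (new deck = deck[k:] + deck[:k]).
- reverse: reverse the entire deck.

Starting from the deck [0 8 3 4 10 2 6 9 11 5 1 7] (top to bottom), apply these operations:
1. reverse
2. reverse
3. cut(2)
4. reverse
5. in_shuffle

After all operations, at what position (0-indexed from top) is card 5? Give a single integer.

Answer: 9

Derivation:
After op 1 (reverse): [7 1 5 11 9 6 2 10 4 3 8 0]
After op 2 (reverse): [0 8 3 4 10 2 6 9 11 5 1 7]
After op 3 (cut(2)): [3 4 10 2 6 9 11 5 1 7 0 8]
After op 4 (reverse): [8 0 7 1 5 11 9 6 2 10 4 3]
After op 5 (in_shuffle): [9 8 6 0 2 7 10 1 4 5 3 11]
Card 5 is at position 9.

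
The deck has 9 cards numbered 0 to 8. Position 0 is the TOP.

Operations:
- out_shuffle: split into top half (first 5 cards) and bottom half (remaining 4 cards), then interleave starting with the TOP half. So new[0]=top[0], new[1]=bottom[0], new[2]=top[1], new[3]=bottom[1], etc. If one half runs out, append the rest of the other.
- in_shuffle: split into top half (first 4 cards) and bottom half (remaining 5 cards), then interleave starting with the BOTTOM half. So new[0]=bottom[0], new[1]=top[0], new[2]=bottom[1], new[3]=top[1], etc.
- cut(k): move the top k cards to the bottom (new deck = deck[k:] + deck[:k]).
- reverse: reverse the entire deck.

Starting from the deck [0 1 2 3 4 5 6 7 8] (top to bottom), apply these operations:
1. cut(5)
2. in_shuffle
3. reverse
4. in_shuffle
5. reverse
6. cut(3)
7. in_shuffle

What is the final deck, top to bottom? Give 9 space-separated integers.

Answer: 4 3 2 1 0 8 7 6 5

Derivation:
After op 1 (cut(5)): [5 6 7 8 0 1 2 3 4]
After op 2 (in_shuffle): [0 5 1 6 2 7 3 8 4]
After op 3 (reverse): [4 8 3 7 2 6 1 5 0]
After op 4 (in_shuffle): [2 4 6 8 1 3 5 7 0]
After op 5 (reverse): [0 7 5 3 1 8 6 4 2]
After op 6 (cut(3)): [3 1 8 6 4 2 0 7 5]
After op 7 (in_shuffle): [4 3 2 1 0 8 7 6 5]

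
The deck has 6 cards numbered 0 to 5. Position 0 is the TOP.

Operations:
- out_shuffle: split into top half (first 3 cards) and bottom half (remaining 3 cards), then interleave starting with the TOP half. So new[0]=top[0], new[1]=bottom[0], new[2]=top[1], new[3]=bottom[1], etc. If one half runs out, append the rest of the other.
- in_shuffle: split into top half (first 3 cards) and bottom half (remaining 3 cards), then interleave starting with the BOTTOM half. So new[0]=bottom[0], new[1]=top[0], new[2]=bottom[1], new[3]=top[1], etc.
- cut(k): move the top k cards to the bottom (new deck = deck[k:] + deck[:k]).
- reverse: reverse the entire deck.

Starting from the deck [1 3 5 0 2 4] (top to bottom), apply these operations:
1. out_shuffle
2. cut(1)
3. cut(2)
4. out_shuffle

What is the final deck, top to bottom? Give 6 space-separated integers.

Answer: 2 1 5 0 4 3

Derivation:
After op 1 (out_shuffle): [1 0 3 2 5 4]
After op 2 (cut(1)): [0 3 2 5 4 1]
After op 3 (cut(2)): [2 5 4 1 0 3]
After op 4 (out_shuffle): [2 1 5 0 4 3]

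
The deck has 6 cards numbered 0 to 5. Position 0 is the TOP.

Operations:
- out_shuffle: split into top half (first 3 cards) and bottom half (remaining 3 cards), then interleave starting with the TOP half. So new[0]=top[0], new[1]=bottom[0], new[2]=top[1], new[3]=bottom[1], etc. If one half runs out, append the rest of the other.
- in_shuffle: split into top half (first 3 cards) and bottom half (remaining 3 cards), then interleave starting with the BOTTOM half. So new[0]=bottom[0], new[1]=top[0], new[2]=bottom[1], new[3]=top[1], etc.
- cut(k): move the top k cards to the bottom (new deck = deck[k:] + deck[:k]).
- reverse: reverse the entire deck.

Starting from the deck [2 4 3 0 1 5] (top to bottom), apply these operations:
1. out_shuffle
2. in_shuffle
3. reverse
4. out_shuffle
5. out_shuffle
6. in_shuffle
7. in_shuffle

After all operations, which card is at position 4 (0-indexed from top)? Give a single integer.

After op 1 (out_shuffle): [2 0 4 1 3 5]
After op 2 (in_shuffle): [1 2 3 0 5 4]
After op 3 (reverse): [4 5 0 3 2 1]
After op 4 (out_shuffle): [4 3 5 2 0 1]
After op 5 (out_shuffle): [4 2 3 0 5 1]
After op 6 (in_shuffle): [0 4 5 2 1 3]
After op 7 (in_shuffle): [2 0 1 4 3 5]
Position 4: card 3.

Answer: 3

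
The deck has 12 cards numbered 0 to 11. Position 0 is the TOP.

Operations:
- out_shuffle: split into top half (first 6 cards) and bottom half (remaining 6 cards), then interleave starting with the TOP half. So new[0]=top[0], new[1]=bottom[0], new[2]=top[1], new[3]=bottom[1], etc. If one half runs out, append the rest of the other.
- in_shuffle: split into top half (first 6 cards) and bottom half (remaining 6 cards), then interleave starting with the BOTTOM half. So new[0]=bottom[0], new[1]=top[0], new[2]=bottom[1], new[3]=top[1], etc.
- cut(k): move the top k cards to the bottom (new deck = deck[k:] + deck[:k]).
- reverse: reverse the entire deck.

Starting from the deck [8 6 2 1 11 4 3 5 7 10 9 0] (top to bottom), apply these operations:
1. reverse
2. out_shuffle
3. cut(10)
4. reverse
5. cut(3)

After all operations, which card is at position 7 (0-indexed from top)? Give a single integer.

Answer: 8

Derivation:
After op 1 (reverse): [0 9 10 7 5 3 4 11 1 2 6 8]
After op 2 (out_shuffle): [0 4 9 11 10 1 7 2 5 6 3 8]
After op 3 (cut(10)): [3 8 0 4 9 11 10 1 7 2 5 6]
After op 4 (reverse): [6 5 2 7 1 10 11 9 4 0 8 3]
After op 5 (cut(3)): [7 1 10 11 9 4 0 8 3 6 5 2]
Position 7: card 8.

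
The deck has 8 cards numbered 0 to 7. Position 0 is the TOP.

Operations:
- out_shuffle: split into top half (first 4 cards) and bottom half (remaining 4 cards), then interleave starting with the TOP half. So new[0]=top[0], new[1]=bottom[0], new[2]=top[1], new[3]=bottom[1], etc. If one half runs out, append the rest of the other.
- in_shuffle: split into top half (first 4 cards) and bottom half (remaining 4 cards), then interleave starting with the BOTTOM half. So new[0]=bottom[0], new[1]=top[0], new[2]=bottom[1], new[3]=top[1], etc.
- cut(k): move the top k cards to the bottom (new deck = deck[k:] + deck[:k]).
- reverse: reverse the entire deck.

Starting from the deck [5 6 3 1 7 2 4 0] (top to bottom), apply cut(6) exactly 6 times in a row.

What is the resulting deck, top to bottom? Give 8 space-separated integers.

After op 1 (cut(6)): [4 0 5 6 3 1 7 2]
After op 2 (cut(6)): [7 2 4 0 5 6 3 1]
After op 3 (cut(6)): [3 1 7 2 4 0 5 6]
After op 4 (cut(6)): [5 6 3 1 7 2 4 0]
After op 5 (cut(6)): [4 0 5 6 3 1 7 2]
After op 6 (cut(6)): [7 2 4 0 5 6 3 1]

Answer: 7 2 4 0 5 6 3 1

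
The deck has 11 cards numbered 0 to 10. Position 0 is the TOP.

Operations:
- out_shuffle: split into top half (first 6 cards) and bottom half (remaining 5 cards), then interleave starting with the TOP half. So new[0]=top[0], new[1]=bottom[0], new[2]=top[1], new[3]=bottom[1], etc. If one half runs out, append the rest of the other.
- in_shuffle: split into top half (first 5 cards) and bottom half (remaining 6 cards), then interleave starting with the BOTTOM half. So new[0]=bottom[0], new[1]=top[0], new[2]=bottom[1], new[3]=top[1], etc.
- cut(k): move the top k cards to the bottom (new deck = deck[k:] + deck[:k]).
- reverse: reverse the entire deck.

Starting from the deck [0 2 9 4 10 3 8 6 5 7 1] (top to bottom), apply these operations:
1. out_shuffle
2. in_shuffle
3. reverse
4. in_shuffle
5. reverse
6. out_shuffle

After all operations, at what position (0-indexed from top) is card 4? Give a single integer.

Answer: 8

Derivation:
After op 1 (out_shuffle): [0 8 2 6 9 5 4 7 10 1 3]
After op 2 (in_shuffle): [5 0 4 8 7 2 10 6 1 9 3]
After op 3 (reverse): [3 9 1 6 10 2 7 8 4 0 5]
After op 4 (in_shuffle): [2 3 7 9 8 1 4 6 0 10 5]
After op 5 (reverse): [5 10 0 6 4 1 8 9 7 3 2]
After op 6 (out_shuffle): [5 8 10 9 0 7 6 3 4 2 1]
Card 4 is at position 8.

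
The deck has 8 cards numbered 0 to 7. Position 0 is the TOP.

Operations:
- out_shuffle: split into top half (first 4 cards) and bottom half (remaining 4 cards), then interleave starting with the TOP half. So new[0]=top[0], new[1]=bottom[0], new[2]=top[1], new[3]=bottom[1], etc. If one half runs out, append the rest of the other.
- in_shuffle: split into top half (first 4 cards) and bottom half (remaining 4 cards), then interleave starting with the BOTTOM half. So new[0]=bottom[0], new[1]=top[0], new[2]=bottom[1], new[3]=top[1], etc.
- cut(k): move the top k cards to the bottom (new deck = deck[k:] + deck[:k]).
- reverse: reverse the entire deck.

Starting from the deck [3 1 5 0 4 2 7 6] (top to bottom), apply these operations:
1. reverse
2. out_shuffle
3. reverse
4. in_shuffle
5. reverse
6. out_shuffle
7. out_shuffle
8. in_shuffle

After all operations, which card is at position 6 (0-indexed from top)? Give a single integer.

After op 1 (reverse): [6 7 2 4 0 5 1 3]
After op 2 (out_shuffle): [6 0 7 5 2 1 4 3]
After op 3 (reverse): [3 4 1 2 5 7 0 6]
After op 4 (in_shuffle): [5 3 7 4 0 1 6 2]
After op 5 (reverse): [2 6 1 0 4 7 3 5]
After op 6 (out_shuffle): [2 4 6 7 1 3 0 5]
After op 7 (out_shuffle): [2 1 4 3 6 0 7 5]
After op 8 (in_shuffle): [6 2 0 1 7 4 5 3]
Position 6: card 5.

Answer: 5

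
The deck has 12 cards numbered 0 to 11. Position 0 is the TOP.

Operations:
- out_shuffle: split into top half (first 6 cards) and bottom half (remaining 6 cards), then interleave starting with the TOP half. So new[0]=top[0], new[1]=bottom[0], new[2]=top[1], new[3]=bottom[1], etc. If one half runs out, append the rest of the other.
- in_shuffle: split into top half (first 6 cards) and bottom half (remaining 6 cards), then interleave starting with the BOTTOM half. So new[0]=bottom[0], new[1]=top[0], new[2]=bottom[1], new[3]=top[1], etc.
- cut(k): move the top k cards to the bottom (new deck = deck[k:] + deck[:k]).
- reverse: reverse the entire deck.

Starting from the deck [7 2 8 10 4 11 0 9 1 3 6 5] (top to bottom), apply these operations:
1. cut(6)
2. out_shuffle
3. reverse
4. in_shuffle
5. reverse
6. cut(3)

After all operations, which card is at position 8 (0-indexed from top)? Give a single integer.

After op 1 (cut(6)): [0 9 1 3 6 5 7 2 8 10 4 11]
After op 2 (out_shuffle): [0 7 9 2 1 8 3 10 6 4 5 11]
After op 3 (reverse): [11 5 4 6 10 3 8 1 2 9 7 0]
After op 4 (in_shuffle): [8 11 1 5 2 4 9 6 7 10 0 3]
After op 5 (reverse): [3 0 10 7 6 9 4 2 5 1 11 8]
After op 6 (cut(3)): [7 6 9 4 2 5 1 11 8 3 0 10]
Position 8: card 8.

Answer: 8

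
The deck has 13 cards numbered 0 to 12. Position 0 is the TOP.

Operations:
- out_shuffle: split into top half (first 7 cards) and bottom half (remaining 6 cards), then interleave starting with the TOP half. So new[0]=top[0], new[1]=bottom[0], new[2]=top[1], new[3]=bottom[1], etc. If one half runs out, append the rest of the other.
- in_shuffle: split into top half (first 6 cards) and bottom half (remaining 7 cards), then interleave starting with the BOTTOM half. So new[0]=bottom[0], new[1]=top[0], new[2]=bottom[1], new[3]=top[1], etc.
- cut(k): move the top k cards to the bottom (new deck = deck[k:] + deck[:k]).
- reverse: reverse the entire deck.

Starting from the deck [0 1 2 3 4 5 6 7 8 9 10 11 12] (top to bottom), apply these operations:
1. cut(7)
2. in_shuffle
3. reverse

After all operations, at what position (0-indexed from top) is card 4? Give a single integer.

After op 1 (cut(7)): [7 8 9 10 11 12 0 1 2 3 4 5 6]
After op 2 (in_shuffle): [0 7 1 8 2 9 3 10 4 11 5 12 6]
After op 3 (reverse): [6 12 5 11 4 10 3 9 2 8 1 7 0]
Card 4 is at position 4.

Answer: 4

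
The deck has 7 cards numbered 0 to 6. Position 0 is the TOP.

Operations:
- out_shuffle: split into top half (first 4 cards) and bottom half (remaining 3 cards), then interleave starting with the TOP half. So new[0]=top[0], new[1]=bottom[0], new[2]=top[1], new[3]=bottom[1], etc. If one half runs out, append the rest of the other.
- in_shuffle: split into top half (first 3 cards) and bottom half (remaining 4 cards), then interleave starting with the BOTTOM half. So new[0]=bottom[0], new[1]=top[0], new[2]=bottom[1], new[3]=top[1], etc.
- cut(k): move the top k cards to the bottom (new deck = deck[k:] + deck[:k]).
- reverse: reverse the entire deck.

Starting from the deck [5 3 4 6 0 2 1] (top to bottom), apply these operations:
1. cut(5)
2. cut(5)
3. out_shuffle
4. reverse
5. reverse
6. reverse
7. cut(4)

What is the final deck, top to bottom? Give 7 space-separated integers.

Answer: 0 5 6 1 4 2 3

Derivation:
After op 1 (cut(5)): [2 1 5 3 4 6 0]
After op 2 (cut(5)): [6 0 2 1 5 3 4]
After op 3 (out_shuffle): [6 5 0 3 2 4 1]
After op 4 (reverse): [1 4 2 3 0 5 6]
After op 5 (reverse): [6 5 0 3 2 4 1]
After op 6 (reverse): [1 4 2 3 0 5 6]
After op 7 (cut(4)): [0 5 6 1 4 2 3]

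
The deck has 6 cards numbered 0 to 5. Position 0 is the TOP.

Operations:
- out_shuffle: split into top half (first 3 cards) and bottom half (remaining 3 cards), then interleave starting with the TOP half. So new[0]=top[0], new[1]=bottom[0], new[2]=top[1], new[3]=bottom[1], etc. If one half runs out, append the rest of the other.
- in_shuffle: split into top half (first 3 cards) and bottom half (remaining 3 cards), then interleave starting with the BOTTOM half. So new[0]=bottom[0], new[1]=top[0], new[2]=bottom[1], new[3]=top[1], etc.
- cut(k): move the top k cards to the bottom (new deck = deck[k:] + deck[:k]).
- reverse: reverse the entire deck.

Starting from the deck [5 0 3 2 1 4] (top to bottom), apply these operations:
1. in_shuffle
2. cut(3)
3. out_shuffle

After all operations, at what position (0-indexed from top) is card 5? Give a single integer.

After op 1 (in_shuffle): [2 5 1 0 4 3]
After op 2 (cut(3)): [0 4 3 2 5 1]
After op 3 (out_shuffle): [0 2 4 5 3 1]
Card 5 is at position 3.

Answer: 3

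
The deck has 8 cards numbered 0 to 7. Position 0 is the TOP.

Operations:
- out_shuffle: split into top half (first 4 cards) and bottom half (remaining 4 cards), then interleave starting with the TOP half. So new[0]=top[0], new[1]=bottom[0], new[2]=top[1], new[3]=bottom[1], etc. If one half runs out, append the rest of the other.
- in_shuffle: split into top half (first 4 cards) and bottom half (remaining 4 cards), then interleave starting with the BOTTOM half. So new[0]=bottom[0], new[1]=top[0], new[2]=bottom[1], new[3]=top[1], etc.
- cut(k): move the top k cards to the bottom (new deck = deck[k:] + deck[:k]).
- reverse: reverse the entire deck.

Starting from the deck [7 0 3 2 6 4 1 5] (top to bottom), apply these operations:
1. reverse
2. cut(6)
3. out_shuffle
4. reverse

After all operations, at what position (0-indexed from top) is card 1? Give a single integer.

Answer: 1

Derivation:
After op 1 (reverse): [5 1 4 6 2 3 0 7]
After op 2 (cut(6)): [0 7 5 1 4 6 2 3]
After op 3 (out_shuffle): [0 4 7 6 5 2 1 3]
After op 4 (reverse): [3 1 2 5 6 7 4 0]
Card 1 is at position 1.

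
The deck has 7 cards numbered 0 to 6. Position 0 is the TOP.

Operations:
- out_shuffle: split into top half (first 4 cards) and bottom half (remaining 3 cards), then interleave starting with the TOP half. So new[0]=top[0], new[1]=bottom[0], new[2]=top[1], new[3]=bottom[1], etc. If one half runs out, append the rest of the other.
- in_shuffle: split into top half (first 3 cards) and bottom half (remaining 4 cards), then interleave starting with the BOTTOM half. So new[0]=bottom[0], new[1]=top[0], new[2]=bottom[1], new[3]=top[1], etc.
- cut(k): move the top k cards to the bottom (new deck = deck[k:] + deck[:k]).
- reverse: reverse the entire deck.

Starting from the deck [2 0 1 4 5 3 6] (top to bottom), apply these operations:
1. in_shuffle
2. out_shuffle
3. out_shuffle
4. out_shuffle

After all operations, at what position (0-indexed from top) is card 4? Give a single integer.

After op 1 (in_shuffle): [4 2 5 0 3 1 6]
After op 2 (out_shuffle): [4 3 2 1 5 6 0]
After op 3 (out_shuffle): [4 5 3 6 2 0 1]
After op 4 (out_shuffle): [4 2 5 0 3 1 6]
Card 4 is at position 0.

Answer: 0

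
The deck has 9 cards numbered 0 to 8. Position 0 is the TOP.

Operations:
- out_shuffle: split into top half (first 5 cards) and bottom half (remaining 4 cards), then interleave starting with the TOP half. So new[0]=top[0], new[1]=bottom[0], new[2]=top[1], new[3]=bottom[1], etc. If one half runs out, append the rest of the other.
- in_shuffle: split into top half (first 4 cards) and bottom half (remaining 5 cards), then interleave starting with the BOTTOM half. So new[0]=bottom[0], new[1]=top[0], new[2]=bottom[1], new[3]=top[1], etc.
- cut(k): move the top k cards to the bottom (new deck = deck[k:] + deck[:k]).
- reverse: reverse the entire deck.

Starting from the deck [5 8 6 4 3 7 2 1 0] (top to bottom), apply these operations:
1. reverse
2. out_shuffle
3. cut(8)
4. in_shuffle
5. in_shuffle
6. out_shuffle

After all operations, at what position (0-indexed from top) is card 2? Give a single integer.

Answer: 1

Derivation:
After op 1 (reverse): [0 1 2 7 3 4 6 8 5]
After op 2 (out_shuffle): [0 4 1 6 2 8 7 5 3]
After op 3 (cut(8)): [3 0 4 1 6 2 8 7 5]
After op 4 (in_shuffle): [6 3 2 0 8 4 7 1 5]
After op 5 (in_shuffle): [8 6 4 3 7 2 1 0 5]
After op 6 (out_shuffle): [8 2 6 1 4 0 3 5 7]
Card 2 is at position 1.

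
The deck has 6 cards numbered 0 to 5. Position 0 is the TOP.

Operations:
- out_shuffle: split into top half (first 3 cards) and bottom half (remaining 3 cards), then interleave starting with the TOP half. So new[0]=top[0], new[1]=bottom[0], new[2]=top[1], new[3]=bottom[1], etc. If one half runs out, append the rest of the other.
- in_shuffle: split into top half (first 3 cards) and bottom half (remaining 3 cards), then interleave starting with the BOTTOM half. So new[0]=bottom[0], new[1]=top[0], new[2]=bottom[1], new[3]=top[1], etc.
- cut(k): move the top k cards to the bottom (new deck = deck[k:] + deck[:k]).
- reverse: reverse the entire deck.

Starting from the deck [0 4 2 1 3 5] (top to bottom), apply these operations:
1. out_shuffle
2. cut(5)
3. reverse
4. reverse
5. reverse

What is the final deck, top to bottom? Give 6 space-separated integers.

After op 1 (out_shuffle): [0 1 4 3 2 5]
After op 2 (cut(5)): [5 0 1 4 3 2]
After op 3 (reverse): [2 3 4 1 0 5]
After op 4 (reverse): [5 0 1 4 3 2]
After op 5 (reverse): [2 3 4 1 0 5]

Answer: 2 3 4 1 0 5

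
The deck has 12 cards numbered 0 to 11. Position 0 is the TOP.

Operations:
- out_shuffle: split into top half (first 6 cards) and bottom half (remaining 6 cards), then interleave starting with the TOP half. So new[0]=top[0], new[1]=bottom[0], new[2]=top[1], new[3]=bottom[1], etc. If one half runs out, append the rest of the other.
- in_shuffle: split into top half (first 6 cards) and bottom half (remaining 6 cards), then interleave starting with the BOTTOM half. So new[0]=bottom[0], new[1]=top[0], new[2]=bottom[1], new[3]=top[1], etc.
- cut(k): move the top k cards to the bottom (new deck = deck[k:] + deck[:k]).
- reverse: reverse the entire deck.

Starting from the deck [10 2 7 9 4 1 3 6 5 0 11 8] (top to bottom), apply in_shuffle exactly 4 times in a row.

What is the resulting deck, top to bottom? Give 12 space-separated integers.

After op 1 (in_shuffle): [3 10 6 2 5 7 0 9 11 4 8 1]
After op 2 (in_shuffle): [0 3 9 10 11 6 4 2 8 5 1 7]
After op 3 (in_shuffle): [4 0 2 3 8 9 5 10 1 11 7 6]
After op 4 (in_shuffle): [5 4 10 0 1 2 11 3 7 8 6 9]

Answer: 5 4 10 0 1 2 11 3 7 8 6 9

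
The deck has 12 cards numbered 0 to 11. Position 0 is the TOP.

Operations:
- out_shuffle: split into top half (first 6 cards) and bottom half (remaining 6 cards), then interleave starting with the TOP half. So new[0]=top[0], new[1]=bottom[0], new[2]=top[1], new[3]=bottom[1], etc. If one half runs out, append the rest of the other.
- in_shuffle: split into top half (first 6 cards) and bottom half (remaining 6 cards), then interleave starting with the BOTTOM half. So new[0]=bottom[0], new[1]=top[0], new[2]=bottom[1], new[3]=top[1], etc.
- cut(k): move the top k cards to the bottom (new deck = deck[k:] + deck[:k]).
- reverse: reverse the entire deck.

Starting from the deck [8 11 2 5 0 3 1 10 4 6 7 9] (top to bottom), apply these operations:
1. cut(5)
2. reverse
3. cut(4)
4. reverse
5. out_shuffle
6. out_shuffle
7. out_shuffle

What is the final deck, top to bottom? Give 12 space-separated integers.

After op 1 (cut(5)): [3 1 10 4 6 7 9 8 11 2 5 0]
After op 2 (reverse): [0 5 2 11 8 9 7 6 4 10 1 3]
After op 3 (cut(4)): [8 9 7 6 4 10 1 3 0 5 2 11]
After op 4 (reverse): [11 2 5 0 3 1 10 4 6 7 9 8]
After op 5 (out_shuffle): [11 10 2 4 5 6 0 7 3 9 1 8]
After op 6 (out_shuffle): [11 0 10 7 2 3 4 9 5 1 6 8]
After op 7 (out_shuffle): [11 4 0 9 10 5 7 1 2 6 3 8]

Answer: 11 4 0 9 10 5 7 1 2 6 3 8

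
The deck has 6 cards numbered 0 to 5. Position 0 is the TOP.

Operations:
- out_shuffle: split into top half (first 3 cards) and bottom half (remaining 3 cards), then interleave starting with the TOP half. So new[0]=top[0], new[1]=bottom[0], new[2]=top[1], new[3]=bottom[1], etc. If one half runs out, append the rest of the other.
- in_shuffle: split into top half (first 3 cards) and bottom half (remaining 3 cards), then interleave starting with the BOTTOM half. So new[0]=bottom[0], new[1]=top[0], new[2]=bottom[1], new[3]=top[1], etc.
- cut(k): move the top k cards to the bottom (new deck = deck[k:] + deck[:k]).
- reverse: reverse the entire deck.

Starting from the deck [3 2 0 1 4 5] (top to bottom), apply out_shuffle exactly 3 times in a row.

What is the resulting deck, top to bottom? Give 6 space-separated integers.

Answer: 3 0 4 2 1 5

Derivation:
After op 1 (out_shuffle): [3 1 2 4 0 5]
After op 2 (out_shuffle): [3 4 1 0 2 5]
After op 3 (out_shuffle): [3 0 4 2 1 5]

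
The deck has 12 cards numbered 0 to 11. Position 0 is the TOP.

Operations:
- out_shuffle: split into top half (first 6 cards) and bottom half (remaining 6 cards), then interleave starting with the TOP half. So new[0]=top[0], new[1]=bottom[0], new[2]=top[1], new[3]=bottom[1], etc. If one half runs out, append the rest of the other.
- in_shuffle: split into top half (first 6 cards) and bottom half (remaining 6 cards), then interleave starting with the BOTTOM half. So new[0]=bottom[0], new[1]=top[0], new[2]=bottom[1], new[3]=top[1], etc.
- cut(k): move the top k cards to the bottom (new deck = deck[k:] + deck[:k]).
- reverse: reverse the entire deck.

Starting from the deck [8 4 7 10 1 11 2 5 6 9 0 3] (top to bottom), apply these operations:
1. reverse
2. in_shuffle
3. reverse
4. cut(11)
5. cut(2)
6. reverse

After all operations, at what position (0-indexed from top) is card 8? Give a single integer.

After op 1 (reverse): [3 0 9 6 5 2 11 1 10 7 4 8]
After op 2 (in_shuffle): [11 3 1 0 10 9 7 6 4 5 8 2]
After op 3 (reverse): [2 8 5 4 6 7 9 10 0 1 3 11]
After op 4 (cut(11)): [11 2 8 5 4 6 7 9 10 0 1 3]
After op 5 (cut(2)): [8 5 4 6 7 9 10 0 1 3 11 2]
After op 6 (reverse): [2 11 3 1 0 10 9 7 6 4 5 8]
Card 8 is at position 11.

Answer: 11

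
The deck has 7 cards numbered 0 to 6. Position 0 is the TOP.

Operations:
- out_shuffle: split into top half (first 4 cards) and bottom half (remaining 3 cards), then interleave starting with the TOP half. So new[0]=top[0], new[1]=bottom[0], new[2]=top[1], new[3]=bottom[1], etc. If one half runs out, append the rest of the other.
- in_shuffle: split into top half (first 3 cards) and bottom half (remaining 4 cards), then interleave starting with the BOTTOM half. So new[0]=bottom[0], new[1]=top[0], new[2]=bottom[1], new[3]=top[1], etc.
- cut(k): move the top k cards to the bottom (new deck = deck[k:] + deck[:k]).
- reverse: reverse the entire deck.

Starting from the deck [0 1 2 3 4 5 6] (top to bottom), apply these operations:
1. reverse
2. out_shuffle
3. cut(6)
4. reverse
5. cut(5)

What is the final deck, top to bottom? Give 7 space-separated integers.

Answer: 6 3 0 4 1 5 2

Derivation:
After op 1 (reverse): [6 5 4 3 2 1 0]
After op 2 (out_shuffle): [6 2 5 1 4 0 3]
After op 3 (cut(6)): [3 6 2 5 1 4 0]
After op 4 (reverse): [0 4 1 5 2 6 3]
After op 5 (cut(5)): [6 3 0 4 1 5 2]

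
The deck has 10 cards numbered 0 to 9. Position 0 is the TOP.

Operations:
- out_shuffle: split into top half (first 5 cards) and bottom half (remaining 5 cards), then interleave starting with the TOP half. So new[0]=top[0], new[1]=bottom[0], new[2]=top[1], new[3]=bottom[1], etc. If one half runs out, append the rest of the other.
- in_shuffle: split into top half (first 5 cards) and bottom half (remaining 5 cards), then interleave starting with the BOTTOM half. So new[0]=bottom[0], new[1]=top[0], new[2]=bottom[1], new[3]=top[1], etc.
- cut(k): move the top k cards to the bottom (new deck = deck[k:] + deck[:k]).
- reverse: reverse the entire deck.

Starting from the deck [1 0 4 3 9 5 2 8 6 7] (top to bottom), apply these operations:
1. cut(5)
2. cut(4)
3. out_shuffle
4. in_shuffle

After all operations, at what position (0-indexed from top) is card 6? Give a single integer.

After op 1 (cut(5)): [5 2 8 6 7 1 0 4 3 9]
After op 2 (cut(4)): [7 1 0 4 3 9 5 2 8 6]
After op 3 (out_shuffle): [7 9 1 5 0 2 4 8 3 6]
After op 4 (in_shuffle): [2 7 4 9 8 1 3 5 6 0]
Card 6 is at position 8.

Answer: 8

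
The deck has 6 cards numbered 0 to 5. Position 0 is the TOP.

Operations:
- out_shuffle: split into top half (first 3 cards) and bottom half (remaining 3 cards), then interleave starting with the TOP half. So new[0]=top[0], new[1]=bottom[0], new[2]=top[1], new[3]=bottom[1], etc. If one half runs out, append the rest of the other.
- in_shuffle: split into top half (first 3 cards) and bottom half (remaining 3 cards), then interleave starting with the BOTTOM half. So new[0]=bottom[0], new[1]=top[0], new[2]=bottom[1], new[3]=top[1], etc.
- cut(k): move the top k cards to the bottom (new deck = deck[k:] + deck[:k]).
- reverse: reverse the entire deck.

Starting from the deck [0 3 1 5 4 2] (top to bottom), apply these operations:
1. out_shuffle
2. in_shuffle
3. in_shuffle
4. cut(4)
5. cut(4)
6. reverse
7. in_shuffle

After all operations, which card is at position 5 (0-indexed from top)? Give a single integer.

Answer: 1

Derivation:
After op 1 (out_shuffle): [0 5 3 4 1 2]
After op 2 (in_shuffle): [4 0 1 5 2 3]
After op 3 (in_shuffle): [5 4 2 0 3 1]
After op 4 (cut(4)): [3 1 5 4 2 0]
After op 5 (cut(4)): [2 0 3 1 5 4]
After op 6 (reverse): [4 5 1 3 0 2]
After op 7 (in_shuffle): [3 4 0 5 2 1]
Position 5: card 1.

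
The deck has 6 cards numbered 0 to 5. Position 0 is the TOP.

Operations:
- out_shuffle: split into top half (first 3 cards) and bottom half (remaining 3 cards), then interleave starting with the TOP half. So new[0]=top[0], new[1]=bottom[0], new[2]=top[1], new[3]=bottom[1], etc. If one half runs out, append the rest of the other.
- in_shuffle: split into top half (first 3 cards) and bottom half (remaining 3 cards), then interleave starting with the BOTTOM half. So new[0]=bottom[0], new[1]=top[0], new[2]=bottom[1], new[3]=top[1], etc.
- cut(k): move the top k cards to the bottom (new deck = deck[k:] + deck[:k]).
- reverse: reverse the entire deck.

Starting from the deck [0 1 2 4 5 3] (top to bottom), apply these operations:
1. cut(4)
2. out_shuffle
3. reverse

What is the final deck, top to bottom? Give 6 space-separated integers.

After op 1 (cut(4)): [5 3 0 1 2 4]
After op 2 (out_shuffle): [5 1 3 2 0 4]
After op 3 (reverse): [4 0 2 3 1 5]

Answer: 4 0 2 3 1 5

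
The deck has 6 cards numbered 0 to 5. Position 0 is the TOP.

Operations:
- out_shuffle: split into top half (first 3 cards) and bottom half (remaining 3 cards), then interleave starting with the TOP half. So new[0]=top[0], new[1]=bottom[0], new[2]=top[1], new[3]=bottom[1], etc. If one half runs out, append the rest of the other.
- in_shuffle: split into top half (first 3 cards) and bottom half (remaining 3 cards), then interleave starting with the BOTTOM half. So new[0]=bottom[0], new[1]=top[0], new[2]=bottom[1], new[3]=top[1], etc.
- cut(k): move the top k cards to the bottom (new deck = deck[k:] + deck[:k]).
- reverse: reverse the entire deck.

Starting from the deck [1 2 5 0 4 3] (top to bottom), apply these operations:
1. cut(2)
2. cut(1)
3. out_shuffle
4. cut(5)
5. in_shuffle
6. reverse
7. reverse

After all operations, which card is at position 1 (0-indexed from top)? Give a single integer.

Answer: 5

Derivation:
After op 1 (cut(2)): [5 0 4 3 1 2]
After op 2 (cut(1)): [0 4 3 1 2 5]
After op 3 (out_shuffle): [0 1 4 2 3 5]
After op 4 (cut(5)): [5 0 1 4 2 3]
After op 5 (in_shuffle): [4 5 2 0 3 1]
After op 6 (reverse): [1 3 0 2 5 4]
After op 7 (reverse): [4 5 2 0 3 1]
Position 1: card 5.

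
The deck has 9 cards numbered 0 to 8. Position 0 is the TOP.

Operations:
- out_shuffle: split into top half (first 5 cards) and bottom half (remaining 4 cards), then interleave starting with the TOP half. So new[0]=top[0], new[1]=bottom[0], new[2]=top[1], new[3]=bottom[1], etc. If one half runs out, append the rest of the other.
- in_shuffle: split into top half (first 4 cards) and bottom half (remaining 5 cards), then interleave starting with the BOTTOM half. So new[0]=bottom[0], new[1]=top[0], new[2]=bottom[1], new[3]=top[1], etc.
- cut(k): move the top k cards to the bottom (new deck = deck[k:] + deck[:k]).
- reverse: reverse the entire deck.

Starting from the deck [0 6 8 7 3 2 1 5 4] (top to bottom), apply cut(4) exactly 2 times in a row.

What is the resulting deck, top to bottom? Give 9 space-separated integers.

Answer: 4 0 6 8 7 3 2 1 5

Derivation:
After op 1 (cut(4)): [3 2 1 5 4 0 6 8 7]
After op 2 (cut(4)): [4 0 6 8 7 3 2 1 5]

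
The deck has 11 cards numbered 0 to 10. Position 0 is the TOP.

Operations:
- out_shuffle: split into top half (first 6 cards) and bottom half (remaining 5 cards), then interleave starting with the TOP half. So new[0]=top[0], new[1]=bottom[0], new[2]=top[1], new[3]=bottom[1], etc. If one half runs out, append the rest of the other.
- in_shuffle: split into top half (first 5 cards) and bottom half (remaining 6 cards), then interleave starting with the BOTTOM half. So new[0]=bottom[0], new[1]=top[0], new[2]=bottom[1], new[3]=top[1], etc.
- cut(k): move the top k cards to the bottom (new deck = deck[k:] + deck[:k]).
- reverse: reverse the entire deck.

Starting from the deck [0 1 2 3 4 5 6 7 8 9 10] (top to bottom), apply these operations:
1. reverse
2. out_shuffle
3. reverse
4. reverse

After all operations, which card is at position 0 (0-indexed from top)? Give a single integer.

After op 1 (reverse): [10 9 8 7 6 5 4 3 2 1 0]
After op 2 (out_shuffle): [10 4 9 3 8 2 7 1 6 0 5]
After op 3 (reverse): [5 0 6 1 7 2 8 3 9 4 10]
After op 4 (reverse): [10 4 9 3 8 2 7 1 6 0 5]
Position 0: card 10.

Answer: 10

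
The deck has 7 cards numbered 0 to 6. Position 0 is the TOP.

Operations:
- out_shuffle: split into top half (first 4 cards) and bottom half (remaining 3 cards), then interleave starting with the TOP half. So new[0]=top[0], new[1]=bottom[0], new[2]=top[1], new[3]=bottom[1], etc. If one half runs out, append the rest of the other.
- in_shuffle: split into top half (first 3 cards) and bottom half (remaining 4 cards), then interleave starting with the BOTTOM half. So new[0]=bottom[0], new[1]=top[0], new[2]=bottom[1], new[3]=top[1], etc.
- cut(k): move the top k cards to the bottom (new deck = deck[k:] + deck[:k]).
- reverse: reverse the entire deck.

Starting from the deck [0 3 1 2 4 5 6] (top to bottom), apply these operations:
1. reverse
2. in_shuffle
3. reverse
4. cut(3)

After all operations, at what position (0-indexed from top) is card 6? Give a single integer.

Answer: 2

Derivation:
After op 1 (reverse): [6 5 4 2 1 3 0]
After op 2 (in_shuffle): [2 6 1 5 3 4 0]
After op 3 (reverse): [0 4 3 5 1 6 2]
After op 4 (cut(3)): [5 1 6 2 0 4 3]
Card 6 is at position 2.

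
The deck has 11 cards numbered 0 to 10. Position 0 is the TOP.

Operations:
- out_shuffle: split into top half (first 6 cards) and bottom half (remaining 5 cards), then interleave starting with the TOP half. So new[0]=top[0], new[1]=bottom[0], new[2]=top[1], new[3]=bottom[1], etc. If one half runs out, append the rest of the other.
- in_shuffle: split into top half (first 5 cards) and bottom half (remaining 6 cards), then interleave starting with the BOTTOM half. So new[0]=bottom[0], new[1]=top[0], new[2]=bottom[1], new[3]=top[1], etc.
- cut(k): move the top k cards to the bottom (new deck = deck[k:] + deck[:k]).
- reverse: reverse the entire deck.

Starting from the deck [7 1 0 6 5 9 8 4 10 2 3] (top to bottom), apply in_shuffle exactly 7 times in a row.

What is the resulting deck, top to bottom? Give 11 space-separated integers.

After op 1 (in_shuffle): [9 7 8 1 4 0 10 6 2 5 3]
After op 2 (in_shuffle): [0 9 10 7 6 8 2 1 5 4 3]
After op 3 (in_shuffle): [8 0 2 9 1 10 5 7 4 6 3]
After op 4 (in_shuffle): [10 8 5 0 7 2 4 9 6 1 3]
After op 5 (in_shuffle): [2 10 4 8 9 5 6 0 1 7 3]
After op 6 (in_shuffle): [5 2 6 10 0 4 1 8 7 9 3]
After op 7 (in_shuffle): [4 5 1 2 8 6 7 10 9 0 3]

Answer: 4 5 1 2 8 6 7 10 9 0 3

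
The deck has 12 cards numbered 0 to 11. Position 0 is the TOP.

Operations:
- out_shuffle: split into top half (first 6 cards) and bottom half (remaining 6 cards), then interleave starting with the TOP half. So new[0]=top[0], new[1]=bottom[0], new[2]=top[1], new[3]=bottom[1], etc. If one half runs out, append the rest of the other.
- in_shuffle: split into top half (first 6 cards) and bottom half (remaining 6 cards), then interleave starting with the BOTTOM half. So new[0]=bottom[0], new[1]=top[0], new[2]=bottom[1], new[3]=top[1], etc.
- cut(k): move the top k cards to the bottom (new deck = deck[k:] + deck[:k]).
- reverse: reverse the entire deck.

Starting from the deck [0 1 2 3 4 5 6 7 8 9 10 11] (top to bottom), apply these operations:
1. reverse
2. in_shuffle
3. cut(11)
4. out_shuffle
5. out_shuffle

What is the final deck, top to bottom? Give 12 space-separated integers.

Answer: 6 4 9 1 5 10 2 7 11 3 8 0

Derivation:
After op 1 (reverse): [11 10 9 8 7 6 5 4 3 2 1 0]
After op 2 (in_shuffle): [5 11 4 10 3 9 2 8 1 7 0 6]
After op 3 (cut(11)): [6 5 11 4 10 3 9 2 8 1 7 0]
After op 4 (out_shuffle): [6 9 5 2 11 8 4 1 10 7 3 0]
After op 5 (out_shuffle): [6 4 9 1 5 10 2 7 11 3 8 0]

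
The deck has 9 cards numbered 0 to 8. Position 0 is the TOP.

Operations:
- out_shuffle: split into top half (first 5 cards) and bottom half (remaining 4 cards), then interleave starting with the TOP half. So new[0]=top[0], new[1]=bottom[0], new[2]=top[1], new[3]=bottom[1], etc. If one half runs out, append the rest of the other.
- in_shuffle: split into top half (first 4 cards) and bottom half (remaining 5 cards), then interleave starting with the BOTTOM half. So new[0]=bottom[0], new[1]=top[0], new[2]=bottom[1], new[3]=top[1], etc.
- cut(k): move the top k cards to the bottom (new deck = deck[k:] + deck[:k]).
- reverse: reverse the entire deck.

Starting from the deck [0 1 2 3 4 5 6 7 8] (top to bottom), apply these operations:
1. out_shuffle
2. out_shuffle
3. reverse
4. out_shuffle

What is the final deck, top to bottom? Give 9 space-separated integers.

After op 1 (out_shuffle): [0 5 1 6 2 7 3 8 4]
After op 2 (out_shuffle): [0 7 5 3 1 8 6 4 2]
After op 3 (reverse): [2 4 6 8 1 3 5 7 0]
After op 4 (out_shuffle): [2 3 4 5 6 7 8 0 1]

Answer: 2 3 4 5 6 7 8 0 1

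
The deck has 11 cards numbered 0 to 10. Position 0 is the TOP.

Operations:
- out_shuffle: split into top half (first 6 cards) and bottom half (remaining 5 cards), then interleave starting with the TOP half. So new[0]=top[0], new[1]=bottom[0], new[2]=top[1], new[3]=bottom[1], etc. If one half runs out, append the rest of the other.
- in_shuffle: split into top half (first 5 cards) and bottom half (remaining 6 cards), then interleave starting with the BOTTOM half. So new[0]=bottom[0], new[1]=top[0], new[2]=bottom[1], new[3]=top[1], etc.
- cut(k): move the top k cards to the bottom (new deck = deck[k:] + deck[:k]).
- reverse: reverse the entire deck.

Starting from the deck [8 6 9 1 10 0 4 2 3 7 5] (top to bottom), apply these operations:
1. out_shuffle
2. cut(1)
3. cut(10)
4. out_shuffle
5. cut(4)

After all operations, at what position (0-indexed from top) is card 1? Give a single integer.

After op 1 (out_shuffle): [8 4 6 2 9 3 1 7 10 5 0]
After op 2 (cut(1)): [4 6 2 9 3 1 7 10 5 0 8]
After op 3 (cut(10)): [8 4 6 2 9 3 1 7 10 5 0]
After op 4 (out_shuffle): [8 1 4 7 6 10 2 5 9 0 3]
After op 5 (cut(4)): [6 10 2 5 9 0 3 8 1 4 7]
Card 1 is at position 8.

Answer: 8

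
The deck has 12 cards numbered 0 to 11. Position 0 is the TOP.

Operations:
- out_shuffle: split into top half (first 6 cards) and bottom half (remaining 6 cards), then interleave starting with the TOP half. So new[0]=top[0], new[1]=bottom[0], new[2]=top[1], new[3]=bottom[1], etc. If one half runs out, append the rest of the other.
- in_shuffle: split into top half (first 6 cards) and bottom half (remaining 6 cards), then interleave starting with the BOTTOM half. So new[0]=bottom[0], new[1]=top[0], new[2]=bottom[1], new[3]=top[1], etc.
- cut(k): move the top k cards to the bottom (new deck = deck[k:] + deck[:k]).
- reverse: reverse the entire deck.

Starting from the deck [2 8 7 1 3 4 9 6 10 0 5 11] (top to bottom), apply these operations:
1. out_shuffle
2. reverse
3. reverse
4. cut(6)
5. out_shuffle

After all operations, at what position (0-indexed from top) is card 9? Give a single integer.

After op 1 (out_shuffle): [2 9 8 6 7 10 1 0 3 5 4 11]
After op 2 (reverse): [11 4 5 3 0 1 10 7 6 8 9 2]
After op 3 (reverse): [2 9 8 6 7 10 1 0 3 5 4 11]
After op 4 (cut(6)): [1 0 3 5 4 11 2 9 8 6 7 10]
After op 5 (out_shuffle): [1 2 0 9 3 8 5 6 4 7 11 10]
Card 9 is at position 3.

Answer: 3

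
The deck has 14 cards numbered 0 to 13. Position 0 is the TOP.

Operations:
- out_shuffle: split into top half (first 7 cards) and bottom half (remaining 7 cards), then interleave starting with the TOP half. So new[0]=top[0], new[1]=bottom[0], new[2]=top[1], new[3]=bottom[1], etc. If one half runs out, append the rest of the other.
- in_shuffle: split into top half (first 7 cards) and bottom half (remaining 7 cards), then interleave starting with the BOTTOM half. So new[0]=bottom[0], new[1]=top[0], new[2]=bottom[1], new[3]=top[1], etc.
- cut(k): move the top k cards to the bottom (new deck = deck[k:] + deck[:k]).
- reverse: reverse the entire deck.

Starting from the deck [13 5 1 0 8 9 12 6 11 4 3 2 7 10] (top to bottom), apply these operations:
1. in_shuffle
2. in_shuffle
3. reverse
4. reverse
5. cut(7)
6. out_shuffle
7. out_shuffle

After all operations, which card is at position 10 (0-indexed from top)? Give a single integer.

Answer: 2

Derivation:
After op 1 (in_shuffle): [6 13 11 5 4 1 3 0 2 8 7 9 10 12]
After op 2 (in_shuffle): [0 6 2 13 8 11 7 5 9 4 10 1 12 3]
After op 3 (reverse): [3 12 1 10 4 9 5 7 11 8 13 2 6 0]
After op 4 (reverse): [0 6 2 13 8 11 7 5 9 4 10 1 12 3]
After op 5 (cut(7)): [5 9 4 10 1 12 3 0 6 2 13 8 11 7]
After op 6 (out_shuffle): [5 0 9 6 4 2 10 13 1 8 12 11 3 7]
After op 7 (out_shuffle): [5 13 0 1 9 8 6 12 4 11 2 3 10 7]
Position 10: card 2.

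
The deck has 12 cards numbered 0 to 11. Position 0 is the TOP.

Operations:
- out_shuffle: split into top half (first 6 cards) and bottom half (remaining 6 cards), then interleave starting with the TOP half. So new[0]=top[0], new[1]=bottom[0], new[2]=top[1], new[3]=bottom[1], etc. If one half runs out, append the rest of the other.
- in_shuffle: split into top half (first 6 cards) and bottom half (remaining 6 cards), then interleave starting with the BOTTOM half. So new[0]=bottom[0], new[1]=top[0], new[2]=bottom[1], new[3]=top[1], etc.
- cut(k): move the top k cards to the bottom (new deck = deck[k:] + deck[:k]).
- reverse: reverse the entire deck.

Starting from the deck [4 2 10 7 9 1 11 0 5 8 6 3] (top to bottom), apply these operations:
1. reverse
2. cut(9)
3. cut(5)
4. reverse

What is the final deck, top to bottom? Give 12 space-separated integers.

Answer: 6 3 4 2 10 7 9 1 11 0 5 8

Derivation:
After op 1 (reverse): [3 6 8 5 0 11 1 9 7 10 2 4]
After op 2 (cut(9)): [10 2 4 3 6 8 5 0 11 1 9 7]
After op 3 (cut(5)): [8 5 0 11 1 9 7 10 2 4 3 6]
After op 4 (reverse): [6 3 4 2 10 7 9 1 11 0 5 8]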